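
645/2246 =645/2246=   0.29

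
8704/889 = 9+703/889 = 9.79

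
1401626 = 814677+586949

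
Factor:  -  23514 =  - 2^1* 3^1*3919^1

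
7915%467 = 443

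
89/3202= 89/3202= 0.03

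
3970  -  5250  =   - 1280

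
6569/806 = 6569/806 = 8.15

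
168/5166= 4/123 = 0.03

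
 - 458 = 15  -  473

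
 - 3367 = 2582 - 5949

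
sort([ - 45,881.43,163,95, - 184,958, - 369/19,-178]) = [ - 184, - 178, - 45, - 369/19,95,163,881.43,958]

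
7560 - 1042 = 6518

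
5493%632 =437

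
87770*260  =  22820200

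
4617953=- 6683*( - 691)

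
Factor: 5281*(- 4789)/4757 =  - 25290709/4757 = - 67^ (-1 )*71^( - 1)*4789^1 * 5281^1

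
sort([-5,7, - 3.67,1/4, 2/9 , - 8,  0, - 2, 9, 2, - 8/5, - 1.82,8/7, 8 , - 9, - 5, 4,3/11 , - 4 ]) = [ - 9, - 8, - 5 , - 5, - 4, - 3.67, - 2, - 1.82, -8/5, 0,2/9,1/4,  3/11,8/7,2,4, 7, 8,9 ]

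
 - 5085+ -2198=  -  7283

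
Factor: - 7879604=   -  2^2*19^1*199^1*521^1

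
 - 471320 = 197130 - 668450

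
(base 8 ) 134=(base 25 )3H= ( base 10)92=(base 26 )3e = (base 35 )2m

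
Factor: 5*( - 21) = - 105= -3^1*5^1*7^1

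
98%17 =13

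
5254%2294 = 666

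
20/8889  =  20/8889 = 0.00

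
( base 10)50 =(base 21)28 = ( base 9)55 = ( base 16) 32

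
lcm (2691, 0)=0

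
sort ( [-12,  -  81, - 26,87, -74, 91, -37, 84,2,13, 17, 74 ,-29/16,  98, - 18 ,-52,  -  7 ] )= [ - 81,- 74, - 52, - 37,  -  26,-18, - 12, - 7,-29/16,2, 13, 17,74, 84, 87, 91, 98 ]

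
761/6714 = 761/6714 = 0.11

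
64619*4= 258476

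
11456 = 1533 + 9923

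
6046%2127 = 1792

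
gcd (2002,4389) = 77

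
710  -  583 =127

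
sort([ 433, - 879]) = [ - 879 , 433]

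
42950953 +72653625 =115604578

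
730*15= 10950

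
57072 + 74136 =131208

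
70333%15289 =9177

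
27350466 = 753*36322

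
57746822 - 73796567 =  - 16049745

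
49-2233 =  - 2184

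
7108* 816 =5800128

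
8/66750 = 4/33375= 0.00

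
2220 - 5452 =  - 3232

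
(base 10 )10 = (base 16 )A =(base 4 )22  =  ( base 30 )a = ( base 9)11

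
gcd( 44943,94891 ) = 1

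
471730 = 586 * 805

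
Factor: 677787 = 3^1*11^1*19^1 *23^1*47^1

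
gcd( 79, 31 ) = 1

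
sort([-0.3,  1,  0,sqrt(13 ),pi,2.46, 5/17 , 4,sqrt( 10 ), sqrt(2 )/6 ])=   [-0.3, 0,sqrt ( 2)/6, 5/17,1,2.46, pi,sqrt( 10),sqrt(13), 4 ] 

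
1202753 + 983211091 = 984413844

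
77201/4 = 19300 + 1/4 = 19300.25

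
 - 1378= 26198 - 27576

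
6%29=6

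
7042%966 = 280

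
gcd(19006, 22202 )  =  34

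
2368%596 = 580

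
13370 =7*1910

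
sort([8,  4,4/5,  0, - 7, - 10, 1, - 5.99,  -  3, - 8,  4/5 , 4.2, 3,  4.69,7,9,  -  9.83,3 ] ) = [  -  10, - 9.83, - 8 ,-7, - 5.99,-3 , 0,  4/5,  4/5, 1,  3,3,  4,4.2,4.69 , 7,  8,9]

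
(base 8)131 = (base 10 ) 89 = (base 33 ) 2N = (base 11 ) 81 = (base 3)10022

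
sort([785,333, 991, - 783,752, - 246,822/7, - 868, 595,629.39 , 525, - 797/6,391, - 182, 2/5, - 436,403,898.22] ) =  [ - 868, - 783, - 436, - 246, - 182, - 797/6,2/5,822/7,  333,391,403,525,595, 629.39, 752 , 785, 898.22,991 ]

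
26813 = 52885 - 26072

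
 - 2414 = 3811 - 6225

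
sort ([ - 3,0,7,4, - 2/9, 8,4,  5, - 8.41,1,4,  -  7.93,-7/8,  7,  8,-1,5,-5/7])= [-8.41,-7.93, - 3, - 1,-7/8 ,-5/7, - 2/9,0,  1, 4,4,4, 5, 5, 7,7, 8,8 ]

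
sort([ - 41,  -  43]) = [ - 43, - 41 ] 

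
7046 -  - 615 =7661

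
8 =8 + 0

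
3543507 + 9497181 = 13040688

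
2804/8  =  701/2 =350.50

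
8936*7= 62552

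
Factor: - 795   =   - 3^1*5^1*53^1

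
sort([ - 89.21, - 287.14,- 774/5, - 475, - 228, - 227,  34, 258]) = [ - 475, - 287.14, - 228  , - 227, - 774/5, - 89.21,34,258 ]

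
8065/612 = 8065/612 =13.18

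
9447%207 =132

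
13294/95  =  13294/95 = 139.94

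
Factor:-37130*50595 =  - 2^1*3^1*5^2*47^1*79^1 * 3373^1 = - 1878592350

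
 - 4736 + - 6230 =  - 10966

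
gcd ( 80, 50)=10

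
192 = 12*16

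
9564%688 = 620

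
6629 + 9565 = 16194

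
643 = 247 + 396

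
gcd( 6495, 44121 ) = 3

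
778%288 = 202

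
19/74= 19/74  =  0.26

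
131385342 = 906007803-774622461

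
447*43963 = 19651461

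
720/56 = 90/7 = 12.86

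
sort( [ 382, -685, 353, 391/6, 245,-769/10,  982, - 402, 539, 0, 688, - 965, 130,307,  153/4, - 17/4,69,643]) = [ - 965, - 685, - 402, - 769/10 , - 17/4, 0,  153/4,391/6, 69, 130, 245, 307, 353, 382,539, 643, 688,982]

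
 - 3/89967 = -1/29989 =- 0.00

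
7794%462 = 402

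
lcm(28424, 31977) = 255816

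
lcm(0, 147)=0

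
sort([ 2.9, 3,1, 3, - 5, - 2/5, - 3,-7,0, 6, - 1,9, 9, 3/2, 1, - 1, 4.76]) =[ - 7, - 5, - 3, -1,- 1, - 2/5,0, 1, 1, 3/2, 2.9,3 , 3, 4.76, 6, 9,  9] 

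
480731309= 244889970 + 235841339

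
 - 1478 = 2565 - 4043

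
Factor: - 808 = -2^3*101^1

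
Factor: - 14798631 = - 3^1*37^1*133321^1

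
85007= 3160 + 81847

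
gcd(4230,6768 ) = 846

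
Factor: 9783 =3^2*1087^1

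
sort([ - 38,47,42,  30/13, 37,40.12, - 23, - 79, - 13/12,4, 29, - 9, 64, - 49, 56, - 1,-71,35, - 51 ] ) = [ - 79, - 71,-51,-49,-38, - 23, - 9, - 13/12,-1  ,  30/13, 4, 29 , 35, 37,40.12, 42,47, 56,64 ]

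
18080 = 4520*4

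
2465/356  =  2465/356 = 6.92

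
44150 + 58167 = 102317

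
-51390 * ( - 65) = 3340350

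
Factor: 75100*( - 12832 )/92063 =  - 963683200/92063 = - 2^7*5^2*43^(- 1)*401^1*751^1*2141^( - 1) 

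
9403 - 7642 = 1761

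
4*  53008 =212032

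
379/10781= 379/10781= 0.04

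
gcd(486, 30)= 6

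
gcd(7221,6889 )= 83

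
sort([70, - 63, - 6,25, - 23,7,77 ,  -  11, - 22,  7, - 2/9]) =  [ - 63, - 23, - 22, - 11,  -  6, - 2/9,7, 7,25, 70,77]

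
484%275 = 209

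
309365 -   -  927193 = 1236558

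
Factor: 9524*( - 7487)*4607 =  - 2^2*17^1*271^1 * 2381^1*7487^1 = - 328507608116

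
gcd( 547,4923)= 547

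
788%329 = 130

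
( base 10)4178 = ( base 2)1000001010010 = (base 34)3KU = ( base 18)CG2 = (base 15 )1388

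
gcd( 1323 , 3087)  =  441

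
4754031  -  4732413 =21618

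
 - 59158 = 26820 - 85978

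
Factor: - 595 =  - 5^1*7^1*17^1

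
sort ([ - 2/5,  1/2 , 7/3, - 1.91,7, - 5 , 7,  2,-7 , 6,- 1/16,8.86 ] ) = [-7, - 5 ,-1.91, - 2/5, - 1/16,  1/2,2,7/3, 6,7,  7,8.86 ] 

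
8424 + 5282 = 13706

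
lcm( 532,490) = 18620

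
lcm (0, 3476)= 0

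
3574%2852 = 722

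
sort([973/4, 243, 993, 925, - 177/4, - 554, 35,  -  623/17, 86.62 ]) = [ - 554, - 177/4, - 623/17, 35, 86.62, 243, 973/4, 925,993] 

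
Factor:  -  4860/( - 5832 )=2^( - 1 )*3^( - 1)*5^1=5/6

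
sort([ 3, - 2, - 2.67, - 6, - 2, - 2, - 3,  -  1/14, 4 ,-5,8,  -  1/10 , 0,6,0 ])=[ - 6, - 5, - 3, - 2.67, - 2,-2, - 2,- 1/10, - 1/14, 0, 0,3,4,6,8 ] 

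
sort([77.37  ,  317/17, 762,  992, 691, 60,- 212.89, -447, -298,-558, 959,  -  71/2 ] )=[ - 558, - 447, - 298, - 212.89, - 71/2, 317/17, 60, 77.37,691,762, 959,992 ]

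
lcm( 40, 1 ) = 40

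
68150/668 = 34075/334 = 102.02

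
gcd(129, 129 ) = 129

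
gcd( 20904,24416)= 8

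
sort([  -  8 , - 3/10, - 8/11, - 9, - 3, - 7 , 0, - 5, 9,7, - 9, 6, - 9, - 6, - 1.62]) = [ - 9,-9, - 9, - 8, - 7, - 6, - 5, - 3, - 1.62, - 8/11, - 3/10, 0, 6, 7, 9]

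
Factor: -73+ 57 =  -2^4 = - 16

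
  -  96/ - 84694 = 48/42347 = 0.00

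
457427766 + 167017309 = 624445075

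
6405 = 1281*5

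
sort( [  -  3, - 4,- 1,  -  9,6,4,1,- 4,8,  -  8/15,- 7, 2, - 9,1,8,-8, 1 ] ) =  [ - 9, - 9, -8,  -  7,-4, - 4, - 3,-1,-8/15,1,1,1, 2,4,6,8,8] 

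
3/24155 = 3/24155 =0.00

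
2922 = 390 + 2532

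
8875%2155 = 255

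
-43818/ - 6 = 7303+0/1 =7303.00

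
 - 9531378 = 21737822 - 31269200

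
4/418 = 2/209 = 0.01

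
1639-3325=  - 1686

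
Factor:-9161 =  - 9161^1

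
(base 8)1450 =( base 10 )808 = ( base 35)n3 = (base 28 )10o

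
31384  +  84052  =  115436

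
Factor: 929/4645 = 1/5  =  5^( - 1)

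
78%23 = 9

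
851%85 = 1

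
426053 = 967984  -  541931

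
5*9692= 48460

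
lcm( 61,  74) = 4514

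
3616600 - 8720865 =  - 5104265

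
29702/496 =59 + 219/248 = 59.88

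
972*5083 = 4940676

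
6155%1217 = 70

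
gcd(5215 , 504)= 7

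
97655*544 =53124320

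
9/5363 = 9/5363 = 0.00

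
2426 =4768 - 2342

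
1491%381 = 348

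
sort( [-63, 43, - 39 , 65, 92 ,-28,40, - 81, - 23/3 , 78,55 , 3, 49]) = [-81,  -  63,-39, - 28, - 23/3,  3,40,43,49,  55 , 65,78,92 ] 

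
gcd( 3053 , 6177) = 71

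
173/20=173/20 = 8.65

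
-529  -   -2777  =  2248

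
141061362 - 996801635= - 855740273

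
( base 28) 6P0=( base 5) 133104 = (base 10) 5404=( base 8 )12434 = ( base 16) 151C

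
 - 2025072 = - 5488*369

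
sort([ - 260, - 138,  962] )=[ - 260,-138, 962 ] 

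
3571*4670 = 16676570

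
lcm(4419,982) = 8838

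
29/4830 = 29/4830 = 0.01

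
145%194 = 145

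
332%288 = 44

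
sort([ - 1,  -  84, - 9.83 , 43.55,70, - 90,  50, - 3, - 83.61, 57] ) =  [-90, - 84, - 83.61, - 9.83, - 3,  -  1,43.55,50,57,70] 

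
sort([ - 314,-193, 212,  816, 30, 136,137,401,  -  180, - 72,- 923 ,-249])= [ - 923,- 314 , -249,  -  193, - 180, - 72, 30,136 , 137, 212,401, 816] 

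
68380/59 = 68380/59 = 1158.98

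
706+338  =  1044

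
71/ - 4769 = -1 + 4698/4769 = - 0.01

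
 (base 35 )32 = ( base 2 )1101011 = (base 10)107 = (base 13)83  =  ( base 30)3h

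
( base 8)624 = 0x194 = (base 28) EC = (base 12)298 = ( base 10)404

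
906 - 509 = 397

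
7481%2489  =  14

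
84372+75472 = 159844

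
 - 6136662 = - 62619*98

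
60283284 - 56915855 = 3367429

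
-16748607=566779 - 17315386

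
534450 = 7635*70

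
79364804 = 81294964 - 1930160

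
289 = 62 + 227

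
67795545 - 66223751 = 1571794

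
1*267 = 267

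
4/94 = 2/47 = 0.04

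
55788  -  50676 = 5112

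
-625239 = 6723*( - 93) 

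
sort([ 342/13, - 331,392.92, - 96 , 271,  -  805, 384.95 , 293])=[-805, - 331 ,-96, 342/13, 271, 293, 384.95, 392.92] 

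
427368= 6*71228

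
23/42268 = 23/42268 =0.00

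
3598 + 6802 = 10400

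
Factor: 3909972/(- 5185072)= - 2^( - 2)*3^1*11^1*19^1*1559^1*324067^( - 1) = - 977493/1296268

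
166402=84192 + 82210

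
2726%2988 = 2726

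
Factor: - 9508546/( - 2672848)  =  2^( - 3 ) * 89^ ( - 1 )*1877^( - 1 )*4754273^1= 4754273/1336424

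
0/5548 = 0=0.00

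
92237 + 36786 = 129023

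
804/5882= 402/2941 =0.14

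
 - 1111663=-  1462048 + 350385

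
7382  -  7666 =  - 284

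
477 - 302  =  175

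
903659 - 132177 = 771482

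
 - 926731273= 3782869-930514142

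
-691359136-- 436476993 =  - 254882143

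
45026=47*958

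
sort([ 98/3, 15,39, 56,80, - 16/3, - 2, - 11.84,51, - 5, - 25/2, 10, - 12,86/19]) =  [ - 25/2, - 12, - 11.84, - 16/3,-5 , - 2, 86/19, 10,15, 98/3, 39, 51,56, 80]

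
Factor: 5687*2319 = 13188153 = 3^1*11^2*47^1 * 773^1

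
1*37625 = 37625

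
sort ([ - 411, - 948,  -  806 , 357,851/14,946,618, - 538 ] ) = [  -  948,  -  806,  -  538,-411,851/14 , 357, 618,946]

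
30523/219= 139 + 82/219=139.37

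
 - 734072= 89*( - 8248 )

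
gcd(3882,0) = 3882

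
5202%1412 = 966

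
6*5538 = 33228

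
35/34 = 35/34 = 1.03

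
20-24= - 4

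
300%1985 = 300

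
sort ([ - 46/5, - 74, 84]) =[-74, - 46/5, 84] 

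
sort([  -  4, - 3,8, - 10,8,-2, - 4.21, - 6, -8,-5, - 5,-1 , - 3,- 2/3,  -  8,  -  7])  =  [ - 10, - 8,  -  8,-7,-6,-5,-5, - 4.21,-4,-3,-3, - 2, -1,-2/3 , 8, 8] 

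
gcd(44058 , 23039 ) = 1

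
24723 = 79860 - 55137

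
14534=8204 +6330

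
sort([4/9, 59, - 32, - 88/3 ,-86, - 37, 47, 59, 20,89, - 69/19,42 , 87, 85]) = [  -  86, - 37,-32, - 88/3,-69/19, 4/9, 20, 42,47,59,59, 85, 87,89 ] 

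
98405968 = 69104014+29301954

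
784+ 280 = 1064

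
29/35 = 29/35 = 0.83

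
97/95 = 97/95 = 1.02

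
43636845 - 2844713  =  40792132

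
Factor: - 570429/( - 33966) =2^( - 1 )*17^(-1 )*571^1 = 571/34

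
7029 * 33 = 231957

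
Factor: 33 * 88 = 2904 = 2^3*3^1*11^2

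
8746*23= 201158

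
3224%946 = 386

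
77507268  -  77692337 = -185069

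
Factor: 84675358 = 2^1* 42337679^1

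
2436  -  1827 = 609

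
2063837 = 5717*361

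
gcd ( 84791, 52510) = 1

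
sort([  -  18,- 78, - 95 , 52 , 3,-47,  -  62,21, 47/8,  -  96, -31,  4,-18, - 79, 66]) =[ - 96 ,-95,-79,  -  78,- 62, - 47, - 31 , -18, - 18,3 , 4, 47/8 , 21,52 , 66]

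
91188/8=22797/2 = 11398.50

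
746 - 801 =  - 55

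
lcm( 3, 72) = 72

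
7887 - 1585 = 6302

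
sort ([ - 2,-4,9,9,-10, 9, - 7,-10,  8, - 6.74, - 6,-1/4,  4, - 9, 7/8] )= [ - 10, - 10, - 9,- 7, -6.74,-6,-4, - 2, - 1/4,7/8,  4,8, 9,9,9] 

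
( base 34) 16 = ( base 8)50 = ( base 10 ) 40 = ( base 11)37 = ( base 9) 44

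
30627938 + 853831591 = 884459529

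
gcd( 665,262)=1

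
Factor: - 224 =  - 2^5*7^1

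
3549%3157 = 392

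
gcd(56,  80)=8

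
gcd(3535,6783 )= 7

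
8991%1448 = 303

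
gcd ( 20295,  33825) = 6765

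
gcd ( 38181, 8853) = 39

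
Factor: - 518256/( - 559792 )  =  549/593 = 3^2*61^1*593^( - 1 )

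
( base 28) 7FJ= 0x1727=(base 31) 656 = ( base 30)6hh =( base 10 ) 5927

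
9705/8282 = 9705/8282 = 1.17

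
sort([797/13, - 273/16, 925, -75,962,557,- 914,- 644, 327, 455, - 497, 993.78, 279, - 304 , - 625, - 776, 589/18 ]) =[ - 914, - 776, - 644,- 625, - 497, - 304, - 75, - 273/16,589/18, 797/13, 279,  327, 455, 557, 925, 962, 993.78 ]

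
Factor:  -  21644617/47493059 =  - 53^1* 408389^1 * 47493059^( - 1 )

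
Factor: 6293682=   2^1*3^2*31^1*11279^1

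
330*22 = 7260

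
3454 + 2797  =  6251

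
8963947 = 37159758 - 28195811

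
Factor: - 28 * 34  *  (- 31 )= 29512 = 2^3*7^1*17^1*31^1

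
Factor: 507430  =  2^1 *5^1*7^1*11^1 * 659^1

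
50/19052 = 25/9526 = 0.00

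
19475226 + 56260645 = 75735871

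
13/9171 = 13/9171 = 0.00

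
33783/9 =3753+2/3= 3753.67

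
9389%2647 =1448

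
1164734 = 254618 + 910116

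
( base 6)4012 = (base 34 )PM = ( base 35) ow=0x368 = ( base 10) 872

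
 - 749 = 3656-4405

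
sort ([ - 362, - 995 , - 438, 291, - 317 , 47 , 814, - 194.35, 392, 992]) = [ - 995 , - 438, - 362, - 317, - 194.35, 47, 291,392, 814,  992 ]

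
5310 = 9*590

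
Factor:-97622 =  - 2^1 * 7^1*19^1*367^1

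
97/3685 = 97/3685 = 0.03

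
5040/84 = 60 = 60.00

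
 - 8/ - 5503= 8/5503 = 0.00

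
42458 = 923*46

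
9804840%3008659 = 778863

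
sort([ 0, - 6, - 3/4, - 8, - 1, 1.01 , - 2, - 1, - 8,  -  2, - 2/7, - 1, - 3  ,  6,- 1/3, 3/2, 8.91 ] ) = [ - 8, - 8, - 6, - 3,-2, - 2,-1, - 1,  -  1 , - 3/4, - 1/3, - 2/7, 0,1.01, 3/2,6 , 8.91] 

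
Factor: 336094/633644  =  2^( - 1 )*14401^(  -  1) * 15277^1  =  15277/28802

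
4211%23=2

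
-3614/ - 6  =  602 +1/3 = 602.33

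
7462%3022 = 1418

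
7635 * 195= 1488825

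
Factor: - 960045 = -3^1 * 5^1 * 29^1 *2207^1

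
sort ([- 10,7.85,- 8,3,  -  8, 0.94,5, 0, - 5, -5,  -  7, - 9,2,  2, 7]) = [- 10,- 9,  -  8,-8, - 7, - 5,-5,0, 0.94,  2, 2,3,5,7,7.85 ]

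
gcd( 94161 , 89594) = 1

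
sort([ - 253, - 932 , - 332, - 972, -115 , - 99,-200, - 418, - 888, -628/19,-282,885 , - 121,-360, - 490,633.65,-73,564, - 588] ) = [-972, - 932, - 888 , - 588, - 490,  -  418, -360, - 332,-282 , - 253 , -200, - 121, - 115, - 99,  -  73, - 628/19, 564, 633.65, 885]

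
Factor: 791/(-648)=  - 2^ ( - 3)*3^ ( - 4)*7^1*113^1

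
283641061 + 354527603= 638168664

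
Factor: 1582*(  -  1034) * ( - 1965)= 2^2 * 3^1*5^1 * 7^1 * 11^1*47^1*113^1*131^1 = 3214323420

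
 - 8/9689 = -8/9689 = - 0.00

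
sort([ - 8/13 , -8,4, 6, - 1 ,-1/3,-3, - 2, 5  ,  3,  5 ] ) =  [ - 8  ,  -  3,- 2,-1 ,  -  8/13 , - 1/3,3 , 4 , 5,5 , 6 ]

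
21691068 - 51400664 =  - 29709596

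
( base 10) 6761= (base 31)713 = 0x1a69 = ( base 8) 15151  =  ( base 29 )814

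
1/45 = 1/45 = 0.02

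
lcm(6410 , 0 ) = 0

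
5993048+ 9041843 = 15034891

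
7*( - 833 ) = - 5831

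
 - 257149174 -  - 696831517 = 439682343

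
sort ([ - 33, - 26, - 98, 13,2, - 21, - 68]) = [-98, - 68, - 33, - 26, - 21,2,13]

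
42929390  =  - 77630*( - 553)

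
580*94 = 54520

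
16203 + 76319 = 92522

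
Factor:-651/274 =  - 2^( - 1 ) * 3^1*7^1 * 31^1 * 137^( - 1 ) 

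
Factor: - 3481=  - 59^2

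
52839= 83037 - 30198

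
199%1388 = 199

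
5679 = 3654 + 2025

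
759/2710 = 759/2710=0.28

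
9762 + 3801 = 13563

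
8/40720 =1/5090=0.00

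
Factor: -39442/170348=- 2^ ( - 1)*13^1*41^1 *1151^(- 1) = - 533/2302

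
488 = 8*61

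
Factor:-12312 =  - 2^3*3^4*19^1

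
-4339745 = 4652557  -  8992302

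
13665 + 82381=96046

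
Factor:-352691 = - 352691^1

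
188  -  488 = - 300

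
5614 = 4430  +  1184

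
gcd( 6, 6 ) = 6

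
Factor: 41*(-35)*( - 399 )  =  572565 = 3^1 * 5^1*7^2*19^1*41^1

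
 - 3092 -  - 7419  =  4327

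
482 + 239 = 721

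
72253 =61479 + 10774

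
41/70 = 41/70= 0.59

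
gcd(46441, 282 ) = 1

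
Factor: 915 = 3^1*5^1*61^1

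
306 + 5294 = 5600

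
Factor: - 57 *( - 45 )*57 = 146205 = 3^4*5^1*19^2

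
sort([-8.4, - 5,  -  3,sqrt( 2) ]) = [ - 8.4, - 5 , - 3,sqrt( 2 ) ]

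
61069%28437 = 4195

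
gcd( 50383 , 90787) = 1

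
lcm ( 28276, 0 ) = 0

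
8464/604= 14 + 2/151 = 14.01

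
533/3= 177 + 2/3 = 177.67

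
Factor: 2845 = 5^1*569^1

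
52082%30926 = 21156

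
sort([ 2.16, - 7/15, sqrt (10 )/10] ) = [ - 7/15,sqrt(10)/10, 2.16]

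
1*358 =358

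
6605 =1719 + 4886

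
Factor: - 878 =-2^1 * 439^1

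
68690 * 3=206070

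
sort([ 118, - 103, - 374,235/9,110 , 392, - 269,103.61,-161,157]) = [ - 374,-269,-161, - 103,235/9,  103.61,  110, 118,  157, 392] 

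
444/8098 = 222/4049 = 0.05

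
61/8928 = 61/8928 = 0.01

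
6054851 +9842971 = 15897822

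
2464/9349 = 2464/9349 = 0.26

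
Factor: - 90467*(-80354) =2^1*13^1*6959^1 *40177^1 = 7269385318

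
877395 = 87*10085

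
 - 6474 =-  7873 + 1399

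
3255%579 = 360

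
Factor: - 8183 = - 7^2* 167^1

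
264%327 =264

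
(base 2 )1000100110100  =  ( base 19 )c3f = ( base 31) 4i2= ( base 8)10464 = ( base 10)4404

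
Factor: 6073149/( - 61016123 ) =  -3^1*7^( - 2 )*1245227^( - 1 )*2024383^1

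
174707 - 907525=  - 732818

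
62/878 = 31/439 = 0.07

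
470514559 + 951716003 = 1422230562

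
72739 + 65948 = 138687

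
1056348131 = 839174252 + 217173879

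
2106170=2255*934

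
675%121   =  70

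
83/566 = 83/566 = 0.15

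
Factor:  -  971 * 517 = -11^1*47^1 * 971^1 = - 502007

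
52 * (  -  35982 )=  - 1871064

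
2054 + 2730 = 4784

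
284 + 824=1108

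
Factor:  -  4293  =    -  3^4*53^1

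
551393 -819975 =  - 268582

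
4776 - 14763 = - 9987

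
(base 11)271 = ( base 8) 500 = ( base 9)385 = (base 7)635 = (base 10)320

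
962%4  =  2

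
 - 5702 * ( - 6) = 34212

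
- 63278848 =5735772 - 69014620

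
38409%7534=739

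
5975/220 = 1195/44= 27.16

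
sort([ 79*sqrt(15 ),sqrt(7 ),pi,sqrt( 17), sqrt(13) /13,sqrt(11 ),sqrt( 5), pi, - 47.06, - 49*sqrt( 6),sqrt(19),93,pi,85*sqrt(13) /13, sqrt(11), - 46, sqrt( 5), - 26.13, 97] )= [ - 49 * sqrt( 6), - 47.06, - 46, - 26.13,sqrt( 13)/13,sqrt ( 5), sqrt(5), sqrt(7),pi, pi,  pi,  sqrt(11), sqrt(11),sqrt( 17),sqrt( 19) , 85*sqrt(13 )/13,93, 97,79*sqrt(15 )]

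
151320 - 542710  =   - 391390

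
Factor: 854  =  2^1*7^1*61^1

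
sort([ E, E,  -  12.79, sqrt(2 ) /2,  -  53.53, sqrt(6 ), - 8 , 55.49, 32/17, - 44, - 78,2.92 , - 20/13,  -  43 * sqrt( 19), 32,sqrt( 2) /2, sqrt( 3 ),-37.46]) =[ - 43 * sqrt( 19), - 78, - 53.53, - 44, - 37.46 ,-12.79, - 8, - 20/13,sqrt( 2)/2, sqrt( 2 )/2,sqrt(3 ), 32/17,sqrt( 6), E , E,2.92, 32, 55.49 ] 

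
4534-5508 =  - 974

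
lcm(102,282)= 4794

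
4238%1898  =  442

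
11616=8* 1452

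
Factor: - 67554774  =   - 2^1*3^2*7^1*536149^1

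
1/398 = 1/398 = 0.00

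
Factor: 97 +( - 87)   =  2^1*5^1= 10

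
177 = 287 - 110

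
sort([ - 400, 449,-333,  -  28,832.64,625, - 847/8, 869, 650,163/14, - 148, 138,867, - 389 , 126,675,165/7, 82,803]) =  [ -400, - 389, - 333, - 148, - 847/8,  -  28, 163/14, 165/7,82,126, 138, 449,625,650  ,  675,803, 832.64, 867,  869]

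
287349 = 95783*3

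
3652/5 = 3652/5 = 730.40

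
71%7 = 1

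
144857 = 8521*17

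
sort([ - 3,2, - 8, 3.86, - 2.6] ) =[ - 8 ,  -  3, - 2.6,2, 3.86] 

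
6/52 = 3/26 = 0.12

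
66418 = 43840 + 22578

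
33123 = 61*543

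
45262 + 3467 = 48729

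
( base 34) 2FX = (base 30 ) 355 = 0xb27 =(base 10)2855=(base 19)7H5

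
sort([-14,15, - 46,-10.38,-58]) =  [ - 58, - 46, - 14,-10.38, 15]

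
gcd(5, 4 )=1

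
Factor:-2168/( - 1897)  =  8/7 = 2^3*7^( - 1)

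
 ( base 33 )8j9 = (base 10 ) 9348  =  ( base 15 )2b83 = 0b10010010000100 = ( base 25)ENN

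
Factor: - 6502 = - 2^1*3251^1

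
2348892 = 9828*239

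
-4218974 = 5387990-9606964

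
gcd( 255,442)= 17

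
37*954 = 35298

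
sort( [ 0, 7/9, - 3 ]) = [ - 3,0,7/9 ] 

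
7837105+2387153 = 10224258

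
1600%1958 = 1600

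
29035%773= 434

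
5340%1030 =190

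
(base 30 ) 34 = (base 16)5e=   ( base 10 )94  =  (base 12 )7a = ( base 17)59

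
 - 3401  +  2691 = -710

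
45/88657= 45/88657 = 0.00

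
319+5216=5535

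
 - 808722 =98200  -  906922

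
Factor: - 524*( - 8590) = 4501160  =  2^3*5^1*131^1*859^1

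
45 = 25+20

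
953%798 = 155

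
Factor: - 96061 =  -7^1*13723^1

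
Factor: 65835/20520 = 77/24 =2^(  -  3 ) * 3^( - 1 )*7^1*11^1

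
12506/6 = 2084+1/3 = 2084.33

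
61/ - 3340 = -61/3340 = -0.02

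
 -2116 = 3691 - 5807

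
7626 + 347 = 7973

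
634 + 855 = 1489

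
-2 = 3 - 5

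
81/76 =81/76  =  1.07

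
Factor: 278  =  2^1 * 139^1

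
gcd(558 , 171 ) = 9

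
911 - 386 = 525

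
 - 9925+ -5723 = -15648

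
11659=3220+8439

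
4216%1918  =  380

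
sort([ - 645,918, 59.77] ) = [ - 645, 59.77,918]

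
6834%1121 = 108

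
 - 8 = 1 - 9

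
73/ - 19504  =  -73/19504 =-0.00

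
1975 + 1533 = 3508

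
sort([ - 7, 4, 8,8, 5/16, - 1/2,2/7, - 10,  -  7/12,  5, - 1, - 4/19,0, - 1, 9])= [ - 10 , - 7, - 1, -1, - 7/12 , - 1/2, - 4/19, 0 , 2/7,5/16,4,5, 8,8, 9] 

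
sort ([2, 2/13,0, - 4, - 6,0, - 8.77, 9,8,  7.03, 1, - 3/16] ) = [ - 8.77 , - 6, - 4, -3/16, 0, 0, 2/13, 1, 2,7.03, 8, 9] 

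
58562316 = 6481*9036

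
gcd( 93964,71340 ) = 4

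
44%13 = 5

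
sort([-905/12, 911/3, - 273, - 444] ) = [ - 444,-273 ,-905/12,  911/3]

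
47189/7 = 6741 + 2/7 = 6741.29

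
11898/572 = 5949/286 = 20.80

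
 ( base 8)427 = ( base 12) 1b3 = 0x117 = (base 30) 99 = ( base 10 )279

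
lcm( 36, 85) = 3060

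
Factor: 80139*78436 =2^2 * 3^1 * 19609^1*26713^1 = 6285782604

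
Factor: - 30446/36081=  - 2^1* 3^( - 2 )*13^1 *19^( - 1 )*211^ ( - 1)*1171^1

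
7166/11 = 651 + 5/11  =  651.45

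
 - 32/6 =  - 16/3=-  5.33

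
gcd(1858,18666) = 2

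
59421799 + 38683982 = 98105781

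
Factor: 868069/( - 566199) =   -  3^( - 2)*53^( - 1)*1187^( - 1 )*868069^1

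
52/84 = 13/21 = 0.62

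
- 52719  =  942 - 53661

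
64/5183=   64/5183 = 0.01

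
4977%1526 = 399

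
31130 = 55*566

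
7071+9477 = 16548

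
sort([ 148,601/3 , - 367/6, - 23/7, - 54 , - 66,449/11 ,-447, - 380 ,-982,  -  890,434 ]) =[ - 982 , - 890, - 447, - 380, - 66, - 367/6,  -  54, - 23/7,449/11, 148,601/3, 434 ]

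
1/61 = 1/61  =  0.02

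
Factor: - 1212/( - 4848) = 2^(-2) = 1/4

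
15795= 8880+6915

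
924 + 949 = 1873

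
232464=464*501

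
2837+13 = 2850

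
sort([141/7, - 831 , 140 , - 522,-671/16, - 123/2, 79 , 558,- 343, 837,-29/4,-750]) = [ - 831,-750,-522, - 343,-123/2 ,  -  671/16, - 29/4, 141/7,79,140,558,837]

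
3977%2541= 1436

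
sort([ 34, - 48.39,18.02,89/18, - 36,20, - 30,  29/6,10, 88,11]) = [ - 48.39,-36, - 30,29/6  ,  89/18,10, 11,18.02,20, 34 , 88 ]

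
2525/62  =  40 + 45/62 = 40.73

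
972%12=0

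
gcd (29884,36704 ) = 124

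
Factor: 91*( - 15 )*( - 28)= 2^2*3^1*5^1*7^2*13^1= 38220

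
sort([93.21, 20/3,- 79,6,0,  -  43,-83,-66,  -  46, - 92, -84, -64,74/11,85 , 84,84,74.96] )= [ - 92, - 84, - 83,-79, -66,-64, - 46, - 43, 0, 6,20/3, 74/11, 74.96,84,84 , 85, 93.21 ]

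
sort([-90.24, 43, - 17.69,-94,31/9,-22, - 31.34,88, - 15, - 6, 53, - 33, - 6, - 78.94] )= [-94, - 90.24, - 78.94, - 33, - 31.34, - 22,-17.69,-15, - 6, - 6, 31/9, 43,53,88] 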